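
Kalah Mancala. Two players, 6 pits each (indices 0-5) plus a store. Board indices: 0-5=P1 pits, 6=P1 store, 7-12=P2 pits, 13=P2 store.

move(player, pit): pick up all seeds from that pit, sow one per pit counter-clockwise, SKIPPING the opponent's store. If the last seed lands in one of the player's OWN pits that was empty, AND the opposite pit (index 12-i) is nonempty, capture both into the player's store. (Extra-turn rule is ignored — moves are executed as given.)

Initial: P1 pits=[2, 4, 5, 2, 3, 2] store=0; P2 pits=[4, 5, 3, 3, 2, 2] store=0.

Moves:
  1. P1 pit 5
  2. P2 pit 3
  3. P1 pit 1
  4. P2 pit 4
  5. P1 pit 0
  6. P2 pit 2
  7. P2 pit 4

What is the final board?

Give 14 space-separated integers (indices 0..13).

Move 1: P1 pit5 -> P1=[2,4,5,2,3,0](1) P2=[5,5,3,3,2,2](0)
Move 2: P2 pit3 -> P1=[2,4,5,2,3,0](1) P2=[5,5,3,0,3,3](1)
Move 3: P1 pit1 -> P1=[2,0,6,3,4,0](7) P2=[0,5,3,0,3,3](1)
Move 4: P2 pit4 -> P1=[3,0,6,3,4,0](7) P2=[0,5,3,0,0,4](2)
Move 5: P1 pit0 -> P1=[0,1,7,4,4,0](7) P2=[0,5,3,0,0,4](2)
Move 6: P2 pit2 -> P1=[0,1,7,4,4,0](7) P2=[0,5,0,1,1,5](2)
Move 7: P2 pit4 -> P1=[0,1,7,4,4,0](7) P2=[0,5,0,1,0,6](2)

Answer: 0 1 7 4 4 0 7 0 5 0 1 0 6 2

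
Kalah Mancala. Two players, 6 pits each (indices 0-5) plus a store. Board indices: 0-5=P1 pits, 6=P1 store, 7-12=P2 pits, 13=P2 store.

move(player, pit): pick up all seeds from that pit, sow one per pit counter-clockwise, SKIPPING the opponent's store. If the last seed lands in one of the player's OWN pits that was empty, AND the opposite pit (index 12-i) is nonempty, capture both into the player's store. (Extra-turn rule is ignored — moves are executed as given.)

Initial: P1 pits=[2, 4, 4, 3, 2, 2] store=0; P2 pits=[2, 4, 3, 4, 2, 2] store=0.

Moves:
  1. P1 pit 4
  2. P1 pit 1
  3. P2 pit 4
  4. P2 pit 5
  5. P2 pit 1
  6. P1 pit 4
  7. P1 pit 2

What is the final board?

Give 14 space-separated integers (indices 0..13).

Move 1: P1 pit4 -> P1=[2,4,4,3,0,3](1) P2=[2,4,3,4,2,2](0)
Move 2: P1 pit1 -> P1=[2,0,5,4,1,4](1) P2=[2,4,3,4,2,2](0)
Move 3: P2 pit4 -> P1=[2,0,5,4,1,4](1) P2=[2,4,3,4,0,3](1)
Move 4: P2 pit5 -> P1=[3,1,5,4,1,4](1) P2=[2,4,3,4,0,0](2)
Move 5: P2 pit1 -> P1=[0,1,5,4,1,4](1) P2=[2,0,4,5,1,0](6)
Move 6: P1 pit4 -> P1=[0,1,5,4,0,5](1) P2=[2,0,4,5,1,0](6)
Move 7: P1 pit2 -> P1=[0,1,0,5,1,6](2) P2=[3,0,4,5,1,0](6)

Answer: 0 1 0 5 1 6 2 3 0 4 5 1 0 6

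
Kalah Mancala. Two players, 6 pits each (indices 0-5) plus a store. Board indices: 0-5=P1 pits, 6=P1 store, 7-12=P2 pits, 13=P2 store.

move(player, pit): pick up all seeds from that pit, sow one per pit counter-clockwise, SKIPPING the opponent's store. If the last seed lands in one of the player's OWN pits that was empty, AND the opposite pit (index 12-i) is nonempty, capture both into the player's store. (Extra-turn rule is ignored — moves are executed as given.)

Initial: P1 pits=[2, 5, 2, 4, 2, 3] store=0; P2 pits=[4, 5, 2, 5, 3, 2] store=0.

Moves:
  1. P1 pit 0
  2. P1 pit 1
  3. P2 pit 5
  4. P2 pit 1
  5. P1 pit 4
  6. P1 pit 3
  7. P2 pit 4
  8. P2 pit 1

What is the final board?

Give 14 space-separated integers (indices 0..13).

Move 1: P1 pit0 -> P1=[0,6,3,4,2,3](0) P2=[4,5,2,5,3,2](0)
Move 2: P1 pit1 -> P1=[0,0,4,5,3,4](1) P2=[5,5,2,5,3,2](0)
Move 3: P2 pit5 -> P1=[1,0,4,5,3,4](1) P2=[5,5,2,5,3,0](1)
Move 4: P2 pit1 -> P1=[1,0,4,5,3,4](1) P2=[5,0,3,6,4,1](2)
Move 5: P1 pit4 -> P1=[1,0,4,5,0,5](2) P2=[6,0,3,6,4,1](2)
Move 6: P1 pit3 -> P1=[1,0,4,0,1,6](3) P2=[7,1,3,6,4,1](2)
Move 7: P2 pit4 -> P1=[2,1,4,0,1,6](3) P2=[7,1,3,6,0,2](3)
Move 8: P2 pit1 -> P1=[2,1,4,0,1,6](3) P2=[7,0,4,6,0,2](3)

Answer: 2 1 4 0 1 6 3 7 0 4 6 0 2 3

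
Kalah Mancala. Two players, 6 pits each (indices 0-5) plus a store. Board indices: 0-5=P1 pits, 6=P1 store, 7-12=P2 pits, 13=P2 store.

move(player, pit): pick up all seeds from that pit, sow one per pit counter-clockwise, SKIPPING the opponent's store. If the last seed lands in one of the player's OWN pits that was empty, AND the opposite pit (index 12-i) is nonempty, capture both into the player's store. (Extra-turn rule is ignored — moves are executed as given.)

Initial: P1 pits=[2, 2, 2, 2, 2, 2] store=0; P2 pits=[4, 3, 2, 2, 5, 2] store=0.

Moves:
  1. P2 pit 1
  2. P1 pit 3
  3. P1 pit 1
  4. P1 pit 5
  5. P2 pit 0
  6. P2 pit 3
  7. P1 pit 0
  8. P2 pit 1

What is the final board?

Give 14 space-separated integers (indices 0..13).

Move 1: P2 pit1 -> P1=[2,2,2,2,2,2](0) P2=[4,0,3,3,6,2](0)
Move 2: P1 pit3 -> P1=[2,2,2,0,3,3](0) P2=[4,0,3,3,6,2](0)
Move 3: P1 pit1 -> P1=[2,0,3,0,3,3](4) P2=[4,0,0,3,6,2](0)
Move 4: P1 pit5 -> P1=[2,0,3,0,3,0](5) P2=[5,1,0,3,6,2](0)
Move 5: P2 pit0 -> P1=[2,0,3,0,3,0](5) P2=[0,2,1,4,7,3](0)
Move 6: P2 pit3 -> P1=[3,0,3,0,3,0](5) P2=[0,2,1,0,8,4](1)
Move 7: P1 pit0 -> P1=[0,1,4,0,3,0](7) P2=[0,2,0,0,8,4](1)
Move 8: P2 pit1 -> P1=[0,1,0,0,3,0](7) P2=[0,0,1,0,8,4](6)

Answer: 0 1 0 0 3 0 7 0 0 1 0 8 4 6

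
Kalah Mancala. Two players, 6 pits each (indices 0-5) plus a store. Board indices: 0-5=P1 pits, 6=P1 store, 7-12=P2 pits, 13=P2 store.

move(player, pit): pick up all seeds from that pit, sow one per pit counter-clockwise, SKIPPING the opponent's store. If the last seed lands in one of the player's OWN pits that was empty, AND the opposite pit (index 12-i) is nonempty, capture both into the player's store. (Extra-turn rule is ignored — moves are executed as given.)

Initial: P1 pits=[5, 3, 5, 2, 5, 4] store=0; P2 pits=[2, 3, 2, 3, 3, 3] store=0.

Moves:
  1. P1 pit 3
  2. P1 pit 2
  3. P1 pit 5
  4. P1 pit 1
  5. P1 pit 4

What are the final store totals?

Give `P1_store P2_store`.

Answer: 3 0

Derivation:
Move 1: P1 pit3 -> P1=[5,3,5,0,6,5](0) P2=[2,3,2,3,3,3](0)
Move 2: P1 pit2 -> P1=[5,3,0,1,7,6](1) P2=[3,3,2,3,3,3](0)
Move 3: P1 pit5 -> P1=[5,3,0,1,7,0](2) P2=[4,4,3,4,4,3](0)
Move 4: P1 pit1 -> P1=[5,0,1,2,8,0](2) P2=[4,4,3,4,4,3](0)
Move 5: P1 pit4 -> P1=[5,0,1,2,0,1](3) P2=[5,5,4,5,5,4](0)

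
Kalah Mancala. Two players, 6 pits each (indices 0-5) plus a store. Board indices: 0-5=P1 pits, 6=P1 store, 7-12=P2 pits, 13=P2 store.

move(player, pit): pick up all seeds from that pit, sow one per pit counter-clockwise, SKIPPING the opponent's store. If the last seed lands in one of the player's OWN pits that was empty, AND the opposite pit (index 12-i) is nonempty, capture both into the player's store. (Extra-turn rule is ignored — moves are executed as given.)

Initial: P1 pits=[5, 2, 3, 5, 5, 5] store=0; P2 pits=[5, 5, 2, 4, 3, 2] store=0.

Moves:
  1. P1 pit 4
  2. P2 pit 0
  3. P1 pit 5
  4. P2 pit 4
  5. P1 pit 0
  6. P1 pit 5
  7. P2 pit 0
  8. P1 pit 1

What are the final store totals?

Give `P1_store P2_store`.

Answer: 4 2

Derivation:
Move 1: P1 pit4 -> P1=[5,2,3,5,0,6](1) P2=[6,6,3,4,3,2](0)
Move 2: P2 pit0 -> P1=[5,2,3,5,0,6](1) P2=[0,7,4,5,4,3](1)
Move 3: P1 pit5 -> P1=[5,2,3,5,0,0](2) P2=[1,8,5,6,5,3](1)
Move 4: P2 pit4 -> P1=[6,3,4,5,0,0](2) P2=[1,8,5,6,0,4](2)
Move 5: P1 pit0 -> P1=[0,4,5,6,1,1](3) P2=[1,8,5,6,0,4](2)
Move 6: P1 pit5 -> P1=[0,4,5,6,1,0](4) P2=[1,8,5,6,0,4](2)
Move 7: P2 pit0 -> P1=[0,4,5,6,1,0](4) P2=[0,9,5,6,0,4](2)
Move 8: P1 pit1 -> P1=[0,0,6,7,2,1](4) P2=[0,9,5,6,0,4](2)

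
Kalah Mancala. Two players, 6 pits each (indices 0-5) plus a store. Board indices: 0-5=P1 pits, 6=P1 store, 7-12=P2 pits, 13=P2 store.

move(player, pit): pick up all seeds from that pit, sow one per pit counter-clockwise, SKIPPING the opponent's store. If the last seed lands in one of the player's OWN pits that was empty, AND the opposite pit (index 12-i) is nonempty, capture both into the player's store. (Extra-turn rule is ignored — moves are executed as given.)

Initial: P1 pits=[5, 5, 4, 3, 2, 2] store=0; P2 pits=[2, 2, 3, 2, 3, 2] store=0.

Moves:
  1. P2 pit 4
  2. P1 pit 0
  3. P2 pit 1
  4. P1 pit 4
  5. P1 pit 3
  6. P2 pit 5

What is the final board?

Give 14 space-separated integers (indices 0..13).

Answer: 1 7 5 0 1 5 3 4 0 4 3 0 0 2

Derivation:
Move 1: P2 pit4 -> P1=[6,5,4,3,2,2](0) P2=[2,2,3,2,0,3](1)
Move 2: P1 pit0 -> P1=[0,6,5,4,3,3](1) P2=[2,2,3,2,0,3](1)
Move 3: P2 pit1 -> P1=[0,6,5,4,3,3](1) P2=[2,0,4,3,0,3](1)
Move 4: P1 pit4 -> P1=[0,6,5,4,0,4](2) P2=[3,0,4,3,0,3](1)
Move 5: P1 pit3 -> P1=[0,6,5,0,1,5](3) P2=[4,0,4,3,0,3](1)
Move 6: P2 pit5 -> P1=[1,7,5,0,1,5](3) P2=[4,0,4,3,0,0](2)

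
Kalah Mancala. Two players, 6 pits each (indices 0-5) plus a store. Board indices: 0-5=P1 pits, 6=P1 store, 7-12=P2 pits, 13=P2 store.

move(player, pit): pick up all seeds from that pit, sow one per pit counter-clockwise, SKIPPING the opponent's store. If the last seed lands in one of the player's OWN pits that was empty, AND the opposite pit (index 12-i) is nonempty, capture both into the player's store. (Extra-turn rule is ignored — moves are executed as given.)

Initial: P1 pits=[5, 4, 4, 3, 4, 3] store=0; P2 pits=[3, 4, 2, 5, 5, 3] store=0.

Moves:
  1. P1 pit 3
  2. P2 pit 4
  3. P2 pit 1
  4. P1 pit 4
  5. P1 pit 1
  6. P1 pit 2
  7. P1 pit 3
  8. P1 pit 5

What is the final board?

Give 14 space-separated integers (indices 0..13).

Move 1: P1 pit3 -> P1=[5,4,4,0,5,4](1) P2=[3,4,2,5,5,3](0)
Move 2: P2 pit4 -> P1=[6,5,5,0,5,4](1) P2=[3,4,2,5,0,4](1)
Move 3: P2 pit1 -> P1=[6,5,5,0,5,4](1) P2=[3,0,3,6,1,5](1)
Move 4: P1 pit4 -> P1=[6,5,5,0,0,5](2) P2=[4,1,4,6,1,5](1)
Move 5: P1 pit1 -> P1=[6,0,6,1,1,6](3) P2=[4,1,4,6,1,5](1)
Move 6: P1 pit2 -> P1=[6,0,0,2,2,7](4) P2=[5,2,4,6,1,5](1)
Move 7: P1 pit3 -> P1=[6,0,0,0,3,8](4) P2=[5,2,4,6,1,5](1)
Move 8: P1 pit5 -> P1=[7,0,0,0,3,0](5) P2=[6,3,5,7,2,6](1)

Answer: 7 0 0 0 3 0 5 6 3 5 7 2 6 1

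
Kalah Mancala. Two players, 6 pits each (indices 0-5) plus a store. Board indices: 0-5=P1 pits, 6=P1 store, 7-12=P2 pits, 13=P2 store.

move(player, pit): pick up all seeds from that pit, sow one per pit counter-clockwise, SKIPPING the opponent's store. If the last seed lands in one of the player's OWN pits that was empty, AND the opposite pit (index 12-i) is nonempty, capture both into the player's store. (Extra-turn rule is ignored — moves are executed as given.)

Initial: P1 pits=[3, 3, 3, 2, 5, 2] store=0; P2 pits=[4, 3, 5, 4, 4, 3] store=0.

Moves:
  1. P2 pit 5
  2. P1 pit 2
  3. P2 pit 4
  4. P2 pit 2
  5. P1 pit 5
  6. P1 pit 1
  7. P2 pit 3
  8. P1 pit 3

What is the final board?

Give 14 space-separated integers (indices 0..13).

Answer: 7 1 1 0 8 2 3 6 4 0 0 2 3 4

Derivation:
Move 1: P2 pit5 -> P1=[4,4,3,2,5,2](0) P2=[4,3,5,4,4,0](1)
Move 2: P1 pit2 -> P1=[4,4,0,3,6,3](0) P2=[4,3,5,4,4,0](1)
Move 3: P2 pit4 -> P1=[5,5,0,3,6,3](0) P2=[4,3,5,4,0,1](2)
Move 4: P2 pit2 -> P1=[6,5,0,3,6,3](0) P2=[4,3,0,5,1,2](3)
Move 5: P1 pit5 -> P1=[6,5,0,3,6,0](1) P2=[5,4,0,5,1,2](3)
Move 6: P1 pit1 -> P1=[6,0,1,4,7,1](2) P2=[5,4,0,5,1,2](3)
Move 7: P2 pit3 -> P1=[7,1,1,4,7,1](2) P2=[5,4,0,0,2,3](4)
Move 8: P1 pit3 -> P1=[7,1,1,0,8,2](3) P2=[6,4,0,0,2,3](4)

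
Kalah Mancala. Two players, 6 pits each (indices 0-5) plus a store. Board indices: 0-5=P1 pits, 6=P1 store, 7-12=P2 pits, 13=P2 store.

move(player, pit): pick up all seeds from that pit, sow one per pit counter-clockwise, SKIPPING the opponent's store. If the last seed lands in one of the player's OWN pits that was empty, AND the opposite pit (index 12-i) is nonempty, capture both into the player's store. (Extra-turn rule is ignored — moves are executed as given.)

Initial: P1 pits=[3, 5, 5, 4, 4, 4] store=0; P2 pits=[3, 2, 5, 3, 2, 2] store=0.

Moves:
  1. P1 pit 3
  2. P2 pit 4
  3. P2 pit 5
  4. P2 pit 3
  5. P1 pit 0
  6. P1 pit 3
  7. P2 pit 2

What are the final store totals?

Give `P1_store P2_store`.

Move 1: P1 pit3 -> P1=[3,5,5,0,5,5](1) P2=[4,2,5,3,2,2](0)
Move 2: P2 pit4 -> P1=[3,5,5,0,5,5](1) P2=[4,2,5,3,0,3](1)
Move 3: P2 pit5 -> P1=[4,6,5,0,5,5](1) P2=[4,2,5,3,0,0](2)
Move 4: P2 pit3 -> P1=[4,6,5,0,5,5](1) P2=[4,2,5,0,1,1](3)
Move 5: P1 pit0 -> P1=[0,7,6,1,6,5](1) P2=[4,2,5,0,1,1](3)
Move 6: P1 pit3 -> P1=[0,7,6,0,7,5](1) P2=[4,2,5,0,1,1](3)
Move 7: P2 pit2 -> P1=[1,7,6,0,7,5](1) P2=[4,2,0,1,2,2](4)

Answer: 1 4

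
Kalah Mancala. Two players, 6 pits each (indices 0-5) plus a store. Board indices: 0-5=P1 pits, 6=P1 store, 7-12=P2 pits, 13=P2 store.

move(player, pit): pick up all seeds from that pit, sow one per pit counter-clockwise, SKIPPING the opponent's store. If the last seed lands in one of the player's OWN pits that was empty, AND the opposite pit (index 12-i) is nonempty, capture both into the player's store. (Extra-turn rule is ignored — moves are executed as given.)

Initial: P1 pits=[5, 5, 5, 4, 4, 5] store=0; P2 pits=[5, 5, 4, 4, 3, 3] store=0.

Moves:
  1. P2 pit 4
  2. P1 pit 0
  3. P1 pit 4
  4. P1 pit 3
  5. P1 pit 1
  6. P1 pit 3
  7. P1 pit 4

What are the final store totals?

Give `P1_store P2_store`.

Answer: 5 1

Derivation:
Move 1: P2 pit4 -> P1=[6,5,5,4,4,5](0) P2=[5,5,4,4,0,4](1)
Move 2: P1 pit0 -> P1=[0,6,6,5,5,6](1) P2=[5,5,4,4,0,4](1)
Move 3: P1 pit4 -> P1=[0,6,6,5,0,7](2) P2=[6,6,5,4,0,4](1)
Move 4: P1 pit3 -> P1=[0,6,6,0,1,8](3) P2=[7,7,5,4,0,4](1)
Move 5: P1 pit1 -> P1=[0,0,7,1,2,9](4) P2=[8,7,5,4,0,4](1)
Move 6: P1 pit3 -> P1=[0,0,7,0,3,9](4) P2=[8,7,5,4,0,4](1)
Move 7: P1 pit4 -> P1=[0,0,7,0,0,10](5) P2=[9,7,5,4,0,4](1)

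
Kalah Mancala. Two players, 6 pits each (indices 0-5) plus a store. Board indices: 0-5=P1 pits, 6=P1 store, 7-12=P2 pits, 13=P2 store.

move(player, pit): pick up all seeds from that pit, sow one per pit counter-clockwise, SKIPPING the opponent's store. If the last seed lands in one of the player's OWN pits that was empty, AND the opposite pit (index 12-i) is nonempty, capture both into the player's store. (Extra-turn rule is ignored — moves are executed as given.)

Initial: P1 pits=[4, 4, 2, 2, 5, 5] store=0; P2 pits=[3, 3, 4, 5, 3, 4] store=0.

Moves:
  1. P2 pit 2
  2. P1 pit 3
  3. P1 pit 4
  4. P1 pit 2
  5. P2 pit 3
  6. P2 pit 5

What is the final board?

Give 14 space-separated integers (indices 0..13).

Answer: 6 6 2 3 1 7 6 4 0 1 0 5 0 3

Derivation:
Move 1: P2 pit2 -> P1=[4,4,2,2,5,5](0) P2=[3,3,0,6,4,5](1)
Move 2: P1 pit3 -> P1=[4,4,2,0,6,6](0) P2=[3,3,0,6,4,5](1)
Move 3: P1 pit4 -> P1=[4,4,2,0,0,7](1) P2=[4,4,1,7,4,5](1)
Move 4: P1 pit2 -> P1=[4,4,0,1,0,7](6) P2=[4,0,1,7,4,5](1)
Move 5: P2 pit3 -> P1=[5,5,1,2,0,7](6) P2=[4,0,1,0,5,6](2)
Move 6: P2 pit5 -> P1=[6,6,2,3,1,7](6) P2=[4,0,1,0,5,0](3)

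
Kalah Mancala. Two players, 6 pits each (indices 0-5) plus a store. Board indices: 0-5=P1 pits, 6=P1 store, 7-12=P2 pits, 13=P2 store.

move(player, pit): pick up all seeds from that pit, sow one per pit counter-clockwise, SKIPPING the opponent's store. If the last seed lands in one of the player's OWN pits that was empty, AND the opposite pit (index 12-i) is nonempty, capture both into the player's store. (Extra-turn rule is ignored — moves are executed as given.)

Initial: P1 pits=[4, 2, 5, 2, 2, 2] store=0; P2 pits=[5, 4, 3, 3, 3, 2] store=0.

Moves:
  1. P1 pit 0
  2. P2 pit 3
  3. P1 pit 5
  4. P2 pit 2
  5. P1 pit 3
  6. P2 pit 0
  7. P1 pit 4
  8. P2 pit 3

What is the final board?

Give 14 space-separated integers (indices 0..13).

Answer: 0 3 6 0 0 2 3 1 6 1 0 7 6 2

Derivation:
Move 1: P1 pit0 -> P1=[0,3,6,3,3,2](0) P2=[5,4,3,3,3,2](0)
Move 2: P2 pit3 -> P1=[0,3,6,3,3,2](0) P2=[5,4,3,0,4,3](1)
Move 3: P1 pit5 -> P1=[0,3,6,3,3,0](1) P2=[6,4,3,0,4,3](1)
Move 4: P2 pit2 -> P1=[0,3,6,3,3,0](1) P2=[6,4,0,1,5,4](1)
Move 5: P1 pit3 -> P1=[0,3,6,0,4,1](2) P2=[6,4,0,1,5,4](1)
Move 6: P2 pit0 -> P1=[0,3,6,0,4,1](2) P2=[0,5,1,2,6,5](2)
Move 7: P1 pit4 -> P1=[0,3,6,0,0,2](3) P2=[1,6,1,2,6,5](2)
Move 8: P2 pit3 -> P1=[0,3,6,0,0,2](3) P2=[1,6,1,0,7,6](2)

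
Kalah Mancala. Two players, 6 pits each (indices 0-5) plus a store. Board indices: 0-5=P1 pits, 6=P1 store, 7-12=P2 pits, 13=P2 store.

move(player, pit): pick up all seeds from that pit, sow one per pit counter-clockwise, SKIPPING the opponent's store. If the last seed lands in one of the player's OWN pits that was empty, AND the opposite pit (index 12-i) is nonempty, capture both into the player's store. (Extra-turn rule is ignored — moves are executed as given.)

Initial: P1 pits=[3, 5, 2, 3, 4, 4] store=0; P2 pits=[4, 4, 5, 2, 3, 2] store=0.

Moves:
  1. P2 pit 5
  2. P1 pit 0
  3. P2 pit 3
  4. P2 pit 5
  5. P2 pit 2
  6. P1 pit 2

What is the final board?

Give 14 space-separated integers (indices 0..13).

Move 1: P2 pit5 -> P1=[4,5,2,3,4,4](0) P2=[4,4,5,2,3,0](1)
Move 2: P1 pit0 -> P1=[0,6,3,4,5,4](0) P2=[4,4,5,2,3,0](1)
Move 3: P2 pit3 -> P1=[0,6,3,4,5,4](0) P2=[4,4,5,0,4,1](1)
Move 4: P2 pit5 -> P1=[0,6,3,4,5,4](0) P2=[4,4,5,0,4,0](2)
Move 5: P2 pit2 -> P1=[1,6,3,4,5,4](0) P2=[4,4,0,1,5,1](3)
Move 6: P1 pit2 -> P1=[1,6,0,5,6,5](0) P2=[4,4,0,1,5,1](3)

Answer: 1 6 0 5 6 5 0 4 4 0 1 5 1 3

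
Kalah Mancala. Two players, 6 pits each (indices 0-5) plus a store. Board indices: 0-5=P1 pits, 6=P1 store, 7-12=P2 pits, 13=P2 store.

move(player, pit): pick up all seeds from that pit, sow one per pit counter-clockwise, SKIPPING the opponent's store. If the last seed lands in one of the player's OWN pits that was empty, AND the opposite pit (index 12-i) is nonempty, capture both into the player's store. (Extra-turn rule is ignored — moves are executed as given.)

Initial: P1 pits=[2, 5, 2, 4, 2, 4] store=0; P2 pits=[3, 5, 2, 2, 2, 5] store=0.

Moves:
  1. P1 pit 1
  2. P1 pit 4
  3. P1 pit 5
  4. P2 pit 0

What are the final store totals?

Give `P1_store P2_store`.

Move 1: P1 pit1 -> P1=[2,0,3,5,3,5](1) P2=[3,5,2,2,2,5](0)
Move 2: P1 pit4 -> P1=[2,0,3,5,0,6](2) P2=[4,5,2,2,2,5](0)
Move 3: P1 pit5 -> P1=[2,0,3,5,0,0](3) P2=[5,6,3,3,3,5](0)
Move 4: P2 pit0 -> P1=[2,0,3,5,0,0](3) P2=[0,7,4,4,4,6](0)

Answer: 3 0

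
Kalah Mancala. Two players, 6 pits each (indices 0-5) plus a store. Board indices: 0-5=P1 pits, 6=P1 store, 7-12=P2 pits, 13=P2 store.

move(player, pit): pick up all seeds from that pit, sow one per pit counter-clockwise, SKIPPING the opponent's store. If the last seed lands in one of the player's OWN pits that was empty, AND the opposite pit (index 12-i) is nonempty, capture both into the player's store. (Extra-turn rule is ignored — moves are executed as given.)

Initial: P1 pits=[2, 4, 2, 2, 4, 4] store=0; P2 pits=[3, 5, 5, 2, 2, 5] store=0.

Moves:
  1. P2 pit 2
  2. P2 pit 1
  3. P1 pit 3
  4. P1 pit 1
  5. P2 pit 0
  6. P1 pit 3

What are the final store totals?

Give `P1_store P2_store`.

Move 1: P2 pit2 -> P1=[3,4,2,2,4,4](0) P2=[3,5,0,3,3,6](1)
Move 2: P2 pit1 -> P1=[3,4,2,2,4,4](0) P2=[3,0,1,4,4,7](2)
Move 3: P1 pit3 -> P1=[3,4,2,0,5,5](0) P2=[3,0,1,4,4,7](2)
Move 4: P1 pit1 -> P1=[3,0,3,1,6,6](0) P2=[3,0,1,4,4,7](2)
Move 5: P2 pit0 -> P1=[3,0,3,1,6,6](0) P2=[0,1,2,5,4,7](2)
Move 6: P1 pit3 -> P1=[3,0,3,0,7,6](0) P2=[0,1,2,5,4,7](2)

Answer: 0 2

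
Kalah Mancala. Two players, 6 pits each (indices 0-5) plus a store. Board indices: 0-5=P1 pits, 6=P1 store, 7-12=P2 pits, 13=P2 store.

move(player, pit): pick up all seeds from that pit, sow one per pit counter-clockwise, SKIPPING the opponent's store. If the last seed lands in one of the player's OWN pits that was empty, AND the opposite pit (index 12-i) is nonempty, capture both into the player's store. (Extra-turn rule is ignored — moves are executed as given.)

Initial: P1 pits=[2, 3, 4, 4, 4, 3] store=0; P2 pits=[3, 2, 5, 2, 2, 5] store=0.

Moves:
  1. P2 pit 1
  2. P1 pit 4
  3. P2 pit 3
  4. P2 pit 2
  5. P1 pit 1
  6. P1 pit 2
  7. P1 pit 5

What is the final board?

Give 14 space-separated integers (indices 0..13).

Move 1: P2 pit1 -> P1=[2,3,4,4,4,3](0) P2=[3,0,6,3,2,5](0)
Move 2: P1 pit4 -> P1=[2,3,4,4,0,4](1) P2=[4,1,6,3,2,5](0)
Move 3: P2 pit3 -> P1=[2,3,4,4,0,4](1) P2=[4,1,6,0,3,6](1)
Move 4: P2 pit2 -> P1=[3,4,4,4,0,4](1) P2=[4,1,0,1,4,7](2)
Move 5: P1 pit1 -> P1=[3,0,5,5,1,5](1) P2=[4,1,0,1,4,7](2)
Move 6: P1 pit2 -> P1=[3,0,0,6,2,6](2) P2=[5,1,0,1,4,7](2)
Move 7: P1 pit5 -> P1=[3,0,0,6,2,0](3) P2=[6,2,1,2,5,7](2)

Answer: 3 0 0 6 2 0 3 6 2 1 2 5 7 2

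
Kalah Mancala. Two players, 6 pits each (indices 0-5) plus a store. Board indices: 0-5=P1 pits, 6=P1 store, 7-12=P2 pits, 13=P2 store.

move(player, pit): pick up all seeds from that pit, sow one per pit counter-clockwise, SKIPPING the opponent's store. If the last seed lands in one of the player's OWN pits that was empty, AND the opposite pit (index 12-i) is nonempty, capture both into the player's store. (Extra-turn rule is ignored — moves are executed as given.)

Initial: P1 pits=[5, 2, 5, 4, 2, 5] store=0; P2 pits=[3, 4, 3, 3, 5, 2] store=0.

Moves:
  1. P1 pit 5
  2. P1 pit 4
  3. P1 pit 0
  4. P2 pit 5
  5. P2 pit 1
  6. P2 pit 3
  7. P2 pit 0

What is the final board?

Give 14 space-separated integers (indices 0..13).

Answer: 2 4 6 5 1 2 2 0 1 6 1 8 2 3

Derivation:
Move 1: P1 pit5 -> P1=[5,2,5,4,2,0](1) P2=[4,5,4,4,5,2](0)
Move 2: P1 pit4 -> P1=[5,2,5,4,0,1](2) P2=[4,5,4,4,5,2](0)
Move 3: P1 pit0 -> P1=[0,3,6,5,1,2](2) P2=[4,5,4,4,5,2](0)
Move 4: P2 pit5 -> P1=[1,3,6,5,1,2](2) P2=[4,5,4,4,5,0](1)
Move 5: P2 pit1 -> P1=[1,3,6,5,1,2](2) P2=[4,0,5,5,6,1](2)
Move 6: P2 pit3 -> P1=[2,4,6,5,1,2](2) P2=[4,0,5,0,7,2](3)
Move 7: P2 pit0 -> P1=[2,4,6,5,1,2](2) P2=[0,1,6,1,8,2](3)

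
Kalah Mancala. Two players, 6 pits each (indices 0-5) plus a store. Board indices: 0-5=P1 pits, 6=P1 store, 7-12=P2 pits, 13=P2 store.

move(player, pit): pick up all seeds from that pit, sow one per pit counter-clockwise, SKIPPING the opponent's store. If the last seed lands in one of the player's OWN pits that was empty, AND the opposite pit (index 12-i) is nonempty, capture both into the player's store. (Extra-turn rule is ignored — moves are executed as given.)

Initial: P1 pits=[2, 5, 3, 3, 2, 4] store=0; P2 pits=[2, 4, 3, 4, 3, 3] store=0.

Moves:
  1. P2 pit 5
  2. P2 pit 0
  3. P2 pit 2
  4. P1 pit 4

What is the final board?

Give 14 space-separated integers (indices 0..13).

Answer: 3 6 3 3 0 5 1 0 5 0 5 4 1 2

Derivation:
Move 1: P2 pit5 -> P1=[3,6,3,3,2,4](0) P2=[2,4,3,4,3,0](1)
Move 2: P2 pit0 -> P1=[3,6,3,3,2,4](0) P2=[0,5,4,4,3,0](1)
Move 3: P2 pit2 -> P1=[3,6,3,3,2,4](0) P2=[0,5,0,5,4,1](2)
Move 4: P1 pit4 -> P1=[3,6,3,3,0,5](1) P2=[0,5,0,5,4,1](2)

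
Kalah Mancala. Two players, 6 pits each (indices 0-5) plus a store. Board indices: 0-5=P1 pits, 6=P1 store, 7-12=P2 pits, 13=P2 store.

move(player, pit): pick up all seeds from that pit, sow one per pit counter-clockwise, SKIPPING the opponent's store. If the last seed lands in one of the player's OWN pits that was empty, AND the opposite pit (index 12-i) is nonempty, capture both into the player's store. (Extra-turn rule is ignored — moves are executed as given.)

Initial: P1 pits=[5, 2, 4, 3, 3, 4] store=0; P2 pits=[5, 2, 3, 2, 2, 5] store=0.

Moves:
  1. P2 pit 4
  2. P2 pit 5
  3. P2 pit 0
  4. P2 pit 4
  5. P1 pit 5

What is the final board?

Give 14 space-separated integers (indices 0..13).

Answer: 0 3 5 4 4 0 1 1 4 5 3 0 1 9

Derivation:
Move 1: P2 pit4 -> P1=[5,2,4,3,3,4](0) P2=[5,2,3,2,0,6](1)
Move 2: P2 pit5 -> P1=[6,3,5,4,4,4](0) P2=[5,2,3,2,0,0](2)
Move 3: P2 pit0 -> P1=[0,3,5,4,4,4](0) P2=[0,3,4,3,1,0](9)
Move 4: P2 pit4 -> P1=[0,3,5,4,4,4](0) P2=[0,3,4,3,0,1](9)
Move 5: P1 pit5 -> P1=[0,3,5,4,4,0](1) P2=[1,4,5,3,0,1](9)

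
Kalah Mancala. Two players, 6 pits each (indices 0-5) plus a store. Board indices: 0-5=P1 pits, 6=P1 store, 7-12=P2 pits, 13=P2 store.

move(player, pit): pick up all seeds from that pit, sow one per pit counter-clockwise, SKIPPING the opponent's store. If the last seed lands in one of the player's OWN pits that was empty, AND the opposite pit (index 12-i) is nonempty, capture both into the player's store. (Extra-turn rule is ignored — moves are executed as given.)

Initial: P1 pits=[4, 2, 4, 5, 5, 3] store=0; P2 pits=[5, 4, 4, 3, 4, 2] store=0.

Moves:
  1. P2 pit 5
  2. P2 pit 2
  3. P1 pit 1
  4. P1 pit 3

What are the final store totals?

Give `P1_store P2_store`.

Move 1: P2 pit5 -> P1=[5,2,4,5,5,3](0) P2=[5,4,4,3,4,0](1)
Move 2: P2 pit2 -> P1=[5,2,4,5,5,3](0) P2=[5,4,0,4,5,1](2)
Move 3: P1 pit1 -> P1=[5,0,5,6,5,3](0) P2=[5,4,0,4,5,1](2)
Move 4: P1 pit3 -> P1=[5,0,5,0,6,4](1) P2=[6,5,1,4,5,1](2)

Answer: 1 2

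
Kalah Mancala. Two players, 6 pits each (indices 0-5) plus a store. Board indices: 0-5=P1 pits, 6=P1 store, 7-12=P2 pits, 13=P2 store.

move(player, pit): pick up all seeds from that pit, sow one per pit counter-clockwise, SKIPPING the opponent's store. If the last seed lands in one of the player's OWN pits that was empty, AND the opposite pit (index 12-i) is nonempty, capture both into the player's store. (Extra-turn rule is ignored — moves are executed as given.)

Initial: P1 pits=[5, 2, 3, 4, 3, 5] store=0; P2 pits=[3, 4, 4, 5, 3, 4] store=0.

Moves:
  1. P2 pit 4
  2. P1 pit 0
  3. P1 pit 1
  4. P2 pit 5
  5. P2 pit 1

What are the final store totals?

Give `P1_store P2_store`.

Move 1: P2 pit4 -> P1=[6,2,3,4,3,5](0) P2=[3,4,4,5,0,5](1)
Move 2: P1 pit0 -> P1=[0,3,4,5,4,6](1) P2=[3,4,4,5,0,5](1)
Move 3: P1 pit1 -> P1=[0,0,5,6,5,6](1) P2=[3,4,4,5,0,5](1)
Move 4: P2 pit5 -> P1=[1,1,6,7,5,6](1) P2=[3,4,4,5,0,0](2)
Move 5: P2 pit1 -> P1=[0,1,6,7,5,6](1) P2=[3,0,5,6,1,0](4)

Answer: 1 4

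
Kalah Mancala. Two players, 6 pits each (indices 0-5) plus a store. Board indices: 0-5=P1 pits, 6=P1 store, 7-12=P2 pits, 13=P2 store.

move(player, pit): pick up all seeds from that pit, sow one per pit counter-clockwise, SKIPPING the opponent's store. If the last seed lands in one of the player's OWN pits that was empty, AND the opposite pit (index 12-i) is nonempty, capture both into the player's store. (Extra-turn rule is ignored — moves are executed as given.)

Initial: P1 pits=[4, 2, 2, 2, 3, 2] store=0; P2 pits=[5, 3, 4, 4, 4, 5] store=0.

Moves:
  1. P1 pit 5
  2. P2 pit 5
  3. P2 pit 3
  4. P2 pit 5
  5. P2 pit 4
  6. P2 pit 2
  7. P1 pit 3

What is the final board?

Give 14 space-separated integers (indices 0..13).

Answer: 7 4 4 0 4 1 2 6 3 0 1 1 2 5

Derivation:
Move 1: P1 pit5 -> P1=[4,2,2,2,3,0](1) P2=[6,3,4,4,4,5](0)
Move 2: P2 pit5 -> P1=[5,3,3,3,3,0](1) P2=[6,3,4,4,4,0](1)
Move 3: P2 pit3 -> P1=[6,3,3,3,3,0](1) P2=[6,3,4,0,5,1](2)
Move 4: P2 pit5 -> P1=[6,3,3,3,3,0](1) P2=[6,3,4,0,5,0](3)
Move 5: P2 pit4 -> P1=[7,4,4,3,3,0](1) P2=[6,3,4,0,0,1](4)
Move 6: P2 pit2 -> P1=[7,4,4,3,3,0](1) P2=[6,3,0,1,1,2](5)
Move 7: P1 pit3 -> P1=[7,4,4,0,4,1](2) P2=[6,3,0,1,1,2](5)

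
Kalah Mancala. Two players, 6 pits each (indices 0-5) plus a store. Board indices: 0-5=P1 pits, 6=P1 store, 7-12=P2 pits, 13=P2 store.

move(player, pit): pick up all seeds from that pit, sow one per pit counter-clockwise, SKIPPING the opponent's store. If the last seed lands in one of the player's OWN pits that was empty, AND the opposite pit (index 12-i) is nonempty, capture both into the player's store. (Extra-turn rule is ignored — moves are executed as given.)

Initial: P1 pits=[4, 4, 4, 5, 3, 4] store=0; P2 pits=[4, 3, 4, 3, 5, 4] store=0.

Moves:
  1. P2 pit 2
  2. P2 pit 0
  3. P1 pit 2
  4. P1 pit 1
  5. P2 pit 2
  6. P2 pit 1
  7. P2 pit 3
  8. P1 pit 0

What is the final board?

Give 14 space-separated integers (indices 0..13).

Move 1: P2 pit2 -> P1=[4,4,4,5,3,4](0) P2=[4,3,0,4,6,5](1)
Move 2: P2 pit0 -> P1=[4,4,4,5,3,4](0) P2=[0,4,1,5,7,5](1)
Move 3: P1 pit2 -> P1=[4,4,0,6,4,5](1) P2=[0,4,1,5,7,5](1)
Move 4: P1 pit1 -> P1=[4,0,1,7,5,6](1) P2=[0,4,1,5,7,5](1)
Move 5: P2 pit2 -> P1=[4,0,1,7,5,6](1) P2=[0,4,0,6,7,5](1)
Move 6: P2 pit1 -> P1=[4,0,1,7,5,6](1) P2=[0,0,1,7,8,6](1)
Move 7: P2 pit3 -> P1=[5,1,2,8,5,6](1) P2=[0,0,1,0,9,7](2)
Move 8: P1 pit0 -> P1=[0,2,3,9,6,7](1) P2=[0,0,1,0,9,7](2)

Answer: 0 2 3 9 6 7 1 0 0 1 0 9 7 2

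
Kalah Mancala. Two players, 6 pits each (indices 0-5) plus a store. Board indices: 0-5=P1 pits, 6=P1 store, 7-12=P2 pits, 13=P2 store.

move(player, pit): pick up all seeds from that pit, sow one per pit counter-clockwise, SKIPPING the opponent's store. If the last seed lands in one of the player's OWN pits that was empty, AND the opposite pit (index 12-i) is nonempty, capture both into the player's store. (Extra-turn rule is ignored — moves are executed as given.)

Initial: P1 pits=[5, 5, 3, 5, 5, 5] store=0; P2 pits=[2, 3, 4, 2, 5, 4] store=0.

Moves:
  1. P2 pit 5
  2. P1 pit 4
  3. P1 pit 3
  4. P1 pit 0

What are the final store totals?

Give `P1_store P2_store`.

Move 1: P2 pit5 -> P1=[6,6,4,5,5,5](0) P2=[2,3,4,2,5,0](1)
Move 2: P1 pit4 -> P1=[6,6,4,5,0,6](1) P2=[3,4,5,2,5,0](1)
Move 3: P1 pit3 -> P1=[6,6,4,0,1,7](2) P2=[4,5,5,2,5,0](1)
Move 4: P1 pit0 -> P1=[0,7,5,1,2,8](3) P2=[4,5,5,2,5,0](1)

Answer: 3 1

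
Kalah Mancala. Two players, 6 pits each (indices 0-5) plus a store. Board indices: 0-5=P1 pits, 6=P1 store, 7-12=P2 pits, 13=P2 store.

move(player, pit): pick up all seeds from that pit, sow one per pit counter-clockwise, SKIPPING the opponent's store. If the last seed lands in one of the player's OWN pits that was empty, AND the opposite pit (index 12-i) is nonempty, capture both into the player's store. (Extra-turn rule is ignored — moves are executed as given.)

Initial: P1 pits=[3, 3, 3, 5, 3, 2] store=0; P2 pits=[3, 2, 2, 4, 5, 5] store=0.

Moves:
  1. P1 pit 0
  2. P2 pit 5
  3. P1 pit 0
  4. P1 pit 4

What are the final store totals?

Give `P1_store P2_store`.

Move 1: P1 pit0 -> P1=[0,4,4,6,3,2](0) P2=[3,2,2,4,5,5](0)
Move 2: P2 pit5 -> P1=[1,5,5,7,3,2](0) P2=[3,2,2,4,5,0](1)
Move 3: P1 pit0 -> P1=[0,6,5,7,3,2](0) P2=[3,2,2,4,5,0](1)
Move 4: P1 pit4 -> P1=[0,6,5,7,0,3](1) P2=[4,2,2,4,5,0](1)

Answer: 1 1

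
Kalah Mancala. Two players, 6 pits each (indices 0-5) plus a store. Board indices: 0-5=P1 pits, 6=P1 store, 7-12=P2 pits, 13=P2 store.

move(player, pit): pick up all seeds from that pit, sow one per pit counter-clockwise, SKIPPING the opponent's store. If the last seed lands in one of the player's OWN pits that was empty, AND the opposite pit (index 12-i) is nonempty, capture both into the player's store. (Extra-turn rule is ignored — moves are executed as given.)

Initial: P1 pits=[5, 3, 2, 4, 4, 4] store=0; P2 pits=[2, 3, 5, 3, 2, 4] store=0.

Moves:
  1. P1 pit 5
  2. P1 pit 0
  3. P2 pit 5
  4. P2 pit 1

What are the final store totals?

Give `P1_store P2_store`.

Move 1: P1 pit5 -> P1=[5,3,2,4,4,0](1) P2=[3,4,6,3,2,4](0)
Move 2: P1 pit0 -> P1=[0,4,3,5,5,0](5) P2=[0,4,6,3,2,4](0)
Move 3: P2 pit5 -> P1=[1,5,4,5,5,0](5) P2=[0,4,6,3,2,0](1)
Move 4: P2 pit1 -> P1=[0,5,4,5,5,0](5) P2=[0,0,7,4,3,0](3)

Answer: 5 3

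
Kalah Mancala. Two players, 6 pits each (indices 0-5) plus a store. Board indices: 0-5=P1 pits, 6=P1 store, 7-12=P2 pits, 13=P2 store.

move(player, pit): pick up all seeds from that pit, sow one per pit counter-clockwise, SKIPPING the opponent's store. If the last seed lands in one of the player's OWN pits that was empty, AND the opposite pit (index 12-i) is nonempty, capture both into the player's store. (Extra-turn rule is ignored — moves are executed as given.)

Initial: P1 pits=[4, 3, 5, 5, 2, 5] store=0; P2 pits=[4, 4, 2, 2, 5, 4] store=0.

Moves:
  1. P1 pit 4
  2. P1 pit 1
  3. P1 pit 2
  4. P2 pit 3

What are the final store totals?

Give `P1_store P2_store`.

Move 1: P1 pit4 -> P1=[4,3,5,5,0,6](1) P2=[4,4,2,2,5,4](0)
Move 2: P1 pit1 -> P1=[4,0,6,6,0,6](6) P2=[4,0,2,2,5,4](0)
Move 3: P1 pit2 -> P1=[4,0,0,7,1,7](7) P2=[5,1,2,2,5,4](0)
Move 4: P2 pit3 -> P1=[4,0,0,7,1,7](7) P2=[5,1,2,0,6,5](0)

Answer: 7 0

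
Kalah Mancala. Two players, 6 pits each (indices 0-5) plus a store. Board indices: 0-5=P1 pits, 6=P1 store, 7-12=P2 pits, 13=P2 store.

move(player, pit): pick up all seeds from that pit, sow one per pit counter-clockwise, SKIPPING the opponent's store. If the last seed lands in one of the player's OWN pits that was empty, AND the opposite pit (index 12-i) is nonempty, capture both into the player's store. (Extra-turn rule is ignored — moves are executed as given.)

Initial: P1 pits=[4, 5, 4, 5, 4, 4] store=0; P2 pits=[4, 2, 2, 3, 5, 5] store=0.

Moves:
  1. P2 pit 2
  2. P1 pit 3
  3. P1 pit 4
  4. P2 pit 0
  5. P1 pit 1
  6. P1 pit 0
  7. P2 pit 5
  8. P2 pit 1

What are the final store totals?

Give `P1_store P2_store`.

Move 1: P2 pit2 -> P1=[4,5,4,5,4,4](0) P2=[4,2,0,4,6,5](0)
Move 2: P1 pit3 -> P1=[4,5,4,0,5,5](1) P2=[5,3,0,4,6,5](0)
Move 3: P1 pit4 -> P1=[4,5,4,0,0,6](2) P2=[6,4,1,4,6,5](0)
Move 4: P2 pit0 -> P1=[4,5,4,0,0,6](2) P2=[0,5,2,5,7,6](1)
Move 5: P1 pit1 -> P1=[4,0,5,1,1,7](3) P2=[0,5,2,5,7,6](1)
Move 6: P1 pit0 -> P1=[0,1,6,2,2,7](3) P2=[0,5,2,5,7,6](1)
Move 7: P2 pit5 -> P1=[1,2,7,3,3,7](3) P2=[0,5,2,5,7,0](2)
Move 8: P2 pit1 -> P1=[1,2,7,3,3,7](3) P2=[0,0,3,6,8,1](3)

Answer: 3 3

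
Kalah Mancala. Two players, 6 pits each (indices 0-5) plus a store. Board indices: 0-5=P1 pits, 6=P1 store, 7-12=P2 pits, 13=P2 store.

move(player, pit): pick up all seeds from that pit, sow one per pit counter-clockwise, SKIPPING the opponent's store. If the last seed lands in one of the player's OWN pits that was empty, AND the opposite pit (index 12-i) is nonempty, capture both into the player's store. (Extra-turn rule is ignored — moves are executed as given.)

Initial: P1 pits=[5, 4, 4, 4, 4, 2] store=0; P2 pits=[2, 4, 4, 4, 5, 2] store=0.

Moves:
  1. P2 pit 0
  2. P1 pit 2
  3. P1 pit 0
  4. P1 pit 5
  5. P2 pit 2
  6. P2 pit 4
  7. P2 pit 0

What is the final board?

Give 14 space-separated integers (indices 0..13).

Move 1: P2 pit0 -> P1=[5,4,4,4,4,2](0) P2=[0,5,5,4,5,2](0)
Move 2: P1 pit2 -> P1=[5,4,0,5,5,3](1) P2=[0,5,5,4,5,2](0)
Move 3: P1 pit0 -> P1=[0,5,1,6,6,4](1) P2=[0,5,5,4,5,2](0)
Move 4: P1 pit5 -> P1=[0,5,1,6,6,0](2) P2=[1,6,6,4,5,2](0)
Move 5: P2 pit2 -> P1=[1,6,1,6,6,0](2) P2=[1,6,0,5,6,3](1)
Move 6: P2 pit4 -> P1=[2,7,2,7,6,0](2) P2=[1,6,0,5,0,4](2)
Move 7: P2 pit0 -> P1=[2,7,2,7,6,0](2) P2=[0,7,0,5,0,4](2)

Answer: 2 7 2 7 6 0 2 0 7 0 5 0 4 2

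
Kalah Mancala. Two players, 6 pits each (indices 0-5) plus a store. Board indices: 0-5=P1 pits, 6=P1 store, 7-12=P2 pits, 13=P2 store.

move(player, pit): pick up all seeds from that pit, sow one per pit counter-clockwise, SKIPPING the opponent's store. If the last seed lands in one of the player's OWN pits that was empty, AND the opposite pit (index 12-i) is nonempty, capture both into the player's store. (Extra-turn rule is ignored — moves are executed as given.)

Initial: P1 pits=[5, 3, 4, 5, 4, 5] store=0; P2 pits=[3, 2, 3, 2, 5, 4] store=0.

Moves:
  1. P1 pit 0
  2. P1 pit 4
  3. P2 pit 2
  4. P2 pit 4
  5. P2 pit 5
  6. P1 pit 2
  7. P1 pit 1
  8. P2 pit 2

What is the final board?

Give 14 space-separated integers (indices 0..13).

Move 1: P1 pit0 -> P1=[0,4,5,6,5,6](0) P2=[3,2,3,2,5,4](0)
Move 2: P1 pit4 -> P1=[0,4,5,6,0,7](1) P2=[4,3,4,2,5,4](0)
Move 3: P2 pit2 -> P1=[0,4,5,6,0,7](1) P2=[4,3,0,3,6,5](1)
Move 4: P2 pit4 -> P1=[1,5,6,7,0,7](1) P2=[4,3,0,3,0,6](2)
Move 5: P2 pit5 -> P1=[2,6,7,8,1,7](1) P2=[4,3,0,3,0,0](3)
Move 6: P1 pit2 -> P1=[2,6,0,9,2,8](2) P2=[5,4,1,3,0,0](3)
Move 7: P1 pit1 -> P1=[2,0,1,10,3,9](3) P2=[6,4,1,3,0,0](3)
Move 8: P2 pit2 -> P1=[2,0,1,10,3,9](3) P2=[6,4,0,4,0,0](3)

Answer: 2 0 1 10 3 9 3 6 4 0 4 0 0 3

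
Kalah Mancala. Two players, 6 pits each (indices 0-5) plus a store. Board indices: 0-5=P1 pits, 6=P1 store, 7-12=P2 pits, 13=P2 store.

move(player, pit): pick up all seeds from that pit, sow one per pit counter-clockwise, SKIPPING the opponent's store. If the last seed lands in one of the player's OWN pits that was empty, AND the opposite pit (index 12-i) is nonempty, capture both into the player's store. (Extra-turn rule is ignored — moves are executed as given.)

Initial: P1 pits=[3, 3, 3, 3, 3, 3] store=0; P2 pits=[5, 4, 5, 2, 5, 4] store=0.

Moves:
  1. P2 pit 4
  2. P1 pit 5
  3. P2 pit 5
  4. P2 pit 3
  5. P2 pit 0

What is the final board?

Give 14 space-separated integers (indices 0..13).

Move 1: P2 pit4 -> P1=[4,4,4,3,3,3](0) P2=[5,4,5,2,0,5](1)
Move 2: P1 pit5 -> P1=[4,4,4,3,3,0](1) P2=[6,5,5,2,0,5](1)
Move 3: P2 pit5 -> P1=[5,5,5,4,3,0](1) P2=[6,5,5,2,0,0](2)
Move 4: P2 pit3 -> P1=[0,5,5,4,3,0](1) P2=[6,5,5,0,1,0](8)
Move 5: P2 pit0 -> P1=[0,5,5,4,3,0](1) P2=[0,6,6,1,2,1](9)

Answer: 0 5 5 4 3 0 1 0 6 6 1 2 1 9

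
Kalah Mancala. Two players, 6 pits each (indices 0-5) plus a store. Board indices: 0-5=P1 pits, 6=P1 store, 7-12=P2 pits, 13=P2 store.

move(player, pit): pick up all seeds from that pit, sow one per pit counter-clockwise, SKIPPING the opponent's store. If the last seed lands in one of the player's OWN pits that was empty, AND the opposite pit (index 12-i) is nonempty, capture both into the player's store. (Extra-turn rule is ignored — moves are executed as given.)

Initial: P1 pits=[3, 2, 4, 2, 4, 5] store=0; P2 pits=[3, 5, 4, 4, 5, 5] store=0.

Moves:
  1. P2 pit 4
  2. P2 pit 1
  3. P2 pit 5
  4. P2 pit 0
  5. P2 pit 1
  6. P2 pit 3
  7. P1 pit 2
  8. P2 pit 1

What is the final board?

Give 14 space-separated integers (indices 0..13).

Move 1: P2 pit4 -> P1=[4,3,5,2,4,5](0) P2=[3,5,4,4,0,6](1)
Move 2: P2 pit1 -> P1=[4,3,5,2,4,5](0) P2=[3,0,5,5,1,7](2)
Move 3: P2 pit5 -> P1=[5,4,6,3,5,6](0) P2=[3,0,5,5,1,0](3)
Move 4: P2 pit0 -> P1=[5,4,6,3,5,6](0) P2=[0,1,6,6,1,0](3)
Move 5: P2 pit1 -> P1=[5,4,6,3,5,6](0) P2=[0,0,7,6,1,0](3)
Move 6: P2 pit3 -> P1=[6,5,7,3,5,6](0) P2=[0,0,7,0,2,1](4)
Move 7: P1 pit2 -> P1=[6,5,0,4,6,7](1) P2=[1,1,8,0,2,1](4)
Move 8: P2 pit1 -> P1=[6,5,0,4,6,7](1) P2=[1,0,9,0,2,1](4)

Answer: 6 5 0 4 6 7 1 1 0 9 0 2 1 4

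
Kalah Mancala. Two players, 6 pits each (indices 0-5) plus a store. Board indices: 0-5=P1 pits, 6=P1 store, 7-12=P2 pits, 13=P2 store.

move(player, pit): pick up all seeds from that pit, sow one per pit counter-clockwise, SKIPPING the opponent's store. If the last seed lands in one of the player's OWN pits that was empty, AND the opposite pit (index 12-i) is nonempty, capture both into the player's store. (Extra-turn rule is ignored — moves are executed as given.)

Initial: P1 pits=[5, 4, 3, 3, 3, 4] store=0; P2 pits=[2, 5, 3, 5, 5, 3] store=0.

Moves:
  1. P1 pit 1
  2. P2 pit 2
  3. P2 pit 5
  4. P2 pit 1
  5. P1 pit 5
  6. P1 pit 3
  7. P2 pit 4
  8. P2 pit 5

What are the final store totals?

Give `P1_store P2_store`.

Answer: 2 4

Derivation:
Move 1: P1 pit1 -> P1=[5,0,4,4,4,5](0) P2=[2,5,3,5,5,3](0)
Move 2: P2 pit2 -> P1=[5,0,4,4,4,5](0) P2=[2,5,0,6,6,4](0)
Move 3: P2 pit5 -> P1=[6,1,5,4,4,5](0) P2=[2,5,0,6,6,0](1)
Move 4: P2 pit1 -> P1=[6,1,5,4,4,5](0) P2=[2,0,1,7,7,1](2)
Move 5: P1 pit5 -> P1=[6,1,5,4,4,0](1) P2=[3,1,2,8,7,1](2)
Move 6: P1 pit3 -> P1=[6,1,5,0,5,1](2) P2=[4,1,2,8,7,1](2)
Move 7: P2 pit4 -> P1=[7,2,6,1,6,1](2) P2=[4,1,2,8,0,2](3)
Move 8: P2 pit5 -> P1=[8,2,6,1,6,1](2) P2=[4,1,2,8,0,0](4)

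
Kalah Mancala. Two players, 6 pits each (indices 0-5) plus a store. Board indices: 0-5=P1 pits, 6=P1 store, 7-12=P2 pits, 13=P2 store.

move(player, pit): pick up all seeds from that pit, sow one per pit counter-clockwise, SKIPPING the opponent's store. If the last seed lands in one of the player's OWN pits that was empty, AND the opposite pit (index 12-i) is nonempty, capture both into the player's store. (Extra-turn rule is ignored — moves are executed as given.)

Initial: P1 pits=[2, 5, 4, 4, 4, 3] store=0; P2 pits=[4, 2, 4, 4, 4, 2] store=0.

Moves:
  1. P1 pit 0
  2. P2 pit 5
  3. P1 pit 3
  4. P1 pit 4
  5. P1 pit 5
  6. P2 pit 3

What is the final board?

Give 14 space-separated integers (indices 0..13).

Answer: 2 7 5 0 0 0 3 7 4 6 0 5 1 2

Derivation:
Move 1: P1 pit0 -> P1=[0,6,5,4,4,3](0) P2=[4,2,4,4,4,2](0)
Move 2: P2 pit5 -> P1=[1,6,5,4,4,3](0) P2=[4,2,4,4,4,0](1)
Move 3: P1 pit3 -> P1=[1,6,5,0,5,4](1) P2=[5,2,4,4,4,0](1)
Move 4: P1 pit4 -> P1=[1,6,5,0,0,5](2) P2=[6,3,5,4,4,0](1)
Move 5: P1 pit5 -> P1=[1,6,5,0,0,0](3) P2=[7,4,6,5,4,0](1)
Move 6: P2 pit3 -> P1=[2,7,5,0,0,0](3) P2=[7,4,6,0,5,1](2)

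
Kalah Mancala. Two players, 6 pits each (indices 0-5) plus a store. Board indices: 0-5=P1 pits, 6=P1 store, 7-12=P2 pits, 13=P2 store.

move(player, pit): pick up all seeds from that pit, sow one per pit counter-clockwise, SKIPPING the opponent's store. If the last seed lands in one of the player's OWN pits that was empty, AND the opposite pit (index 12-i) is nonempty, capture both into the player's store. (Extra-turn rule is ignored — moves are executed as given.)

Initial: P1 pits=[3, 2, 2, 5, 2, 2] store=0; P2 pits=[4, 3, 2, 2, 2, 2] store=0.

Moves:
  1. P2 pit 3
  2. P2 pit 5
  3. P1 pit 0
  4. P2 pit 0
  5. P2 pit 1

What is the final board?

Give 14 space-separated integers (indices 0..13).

Move 1: P2 pit3 -> P1=[3,2,2,5,2,2](0) P2=[4,3,2,0,3,3](0)
Move 2: P2 pit5 -> P1=[4,3,2,5,2,2](0) P2=[4,3,2,0,3,0](1)
Move 3: P1 pit0 -> P1=[0,4,3,6,3,2](0) P2=[4,3,2,0,3,0](1)
Move 4: P2 pit0 -> P1=[0,4,3,6,3,2](0) P2=[0,4,3,1,4,0](1)
Move 5: P2 pit1 -> P1=[0,4,3,6,3,2](0) P2=[0,0,4,2,5,1](1)

Answer: 0 4 3 6 3 2 0 0 0 4 2 5 1 1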